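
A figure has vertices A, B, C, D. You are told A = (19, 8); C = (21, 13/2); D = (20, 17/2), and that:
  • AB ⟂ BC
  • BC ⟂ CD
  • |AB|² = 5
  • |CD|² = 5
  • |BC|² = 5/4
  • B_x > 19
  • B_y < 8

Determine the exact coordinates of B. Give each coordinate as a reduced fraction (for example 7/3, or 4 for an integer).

1. B_x = 20  [[BC ⟂ CD ⇒ 1x-2y-8=0] ∩ [|B−(19, 8)|²=5]]
2. B_y = 6  [[BC ⟂ CD ⇒ 1x-2y-8=0] ∩ [|B−(19, 8)|²=5]]
   so B = (20, 6)

B = (20, 6)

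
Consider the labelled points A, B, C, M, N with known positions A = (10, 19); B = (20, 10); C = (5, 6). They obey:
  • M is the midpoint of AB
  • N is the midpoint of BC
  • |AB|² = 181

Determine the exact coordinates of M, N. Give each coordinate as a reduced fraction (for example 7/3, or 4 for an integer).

1. M_x = 15  [2·M = A+B = (10, 19)+(20, 10)]
2. M_y = 29/2  [2·M = A+B = (10, 19)+(20, 10)]
   so M = (15, 29/2)
3. N_x = 25/2  [2·N = B+C = (20, 10)+(5, 6)]
4. N_y = 8  [2·N = B+C = (20, 10)+(5, 6)]
   so N = (25/2, 8)

M = (15, 29/2)
N = (25/2, 8)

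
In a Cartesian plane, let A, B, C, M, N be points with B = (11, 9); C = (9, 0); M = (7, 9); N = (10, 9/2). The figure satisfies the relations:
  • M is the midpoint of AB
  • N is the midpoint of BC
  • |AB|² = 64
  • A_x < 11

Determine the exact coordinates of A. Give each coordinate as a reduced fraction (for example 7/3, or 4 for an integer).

A = (3, 9)

1. A_x = 3  [A = 2·M−B = 2·(7, 9)−(11, 9)]
2. A_y = 9  [A = 2·M−B = 2·(7, 9)−(11, 9)]
   so A = (3, 9)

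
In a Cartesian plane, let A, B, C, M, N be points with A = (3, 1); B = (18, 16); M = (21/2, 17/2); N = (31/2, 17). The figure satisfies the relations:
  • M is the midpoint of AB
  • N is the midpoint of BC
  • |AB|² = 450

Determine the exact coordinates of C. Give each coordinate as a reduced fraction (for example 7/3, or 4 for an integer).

1. C_x = 13  [C = 2·N−B = 2·(31/2, 17)−(18, 16)]
2. C_y = 18  [C = 2·N−B = 2·(31/2, 17)−(18, 16)]
   so C = (13, 18)

C = (13, 18)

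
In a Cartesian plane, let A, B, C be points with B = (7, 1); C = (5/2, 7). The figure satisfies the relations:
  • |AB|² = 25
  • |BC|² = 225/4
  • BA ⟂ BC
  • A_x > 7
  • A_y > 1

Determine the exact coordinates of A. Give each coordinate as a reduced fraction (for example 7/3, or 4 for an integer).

1. A_x = 11  [[BA ⟂ BC ⇒ -9/2x+6y+51/2=0] ∩ [|A−(7, 1)|²=25]]
2. A_y = 4  [[BA ⟂ BC ⇒ -9/2x+6y+51/2=0] ∩ [|A−(7, 1)|²=25]]
   so A = (11, 4)

A = (11, 4)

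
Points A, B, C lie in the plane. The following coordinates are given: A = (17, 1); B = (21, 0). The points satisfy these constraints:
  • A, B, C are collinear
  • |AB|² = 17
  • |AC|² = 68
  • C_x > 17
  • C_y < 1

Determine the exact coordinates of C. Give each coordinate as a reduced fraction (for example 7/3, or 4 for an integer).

C = (25, -1)

1. C_x = 25  [[A, B, C are collinear ⇒ 1x+4y-21=0] ∩ [|C−(17, 1)|²=68]]
2. C_y = -1  [[A, B, C are collinear ⇒ 1x+4y-21=0] ∩ [|C−(17, 1)|²=68]]
   so C = (25, -1)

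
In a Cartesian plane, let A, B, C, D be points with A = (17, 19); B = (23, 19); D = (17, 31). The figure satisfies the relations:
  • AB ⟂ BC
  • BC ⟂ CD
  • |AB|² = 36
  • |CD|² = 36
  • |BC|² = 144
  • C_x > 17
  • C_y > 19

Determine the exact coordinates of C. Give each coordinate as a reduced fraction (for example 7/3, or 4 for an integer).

1. C_x = 23  [[AB ⟂ BC ⇒ 6x-138=0] ∩ [|C−(17, 31)|²=36]]
2. C_y = 31  [[AB ⟂ BC ⇒ 6x-138=0] ∩ [|C−(17, 31)|²=36]]
   so C = (23, 31)

C = (23, 31)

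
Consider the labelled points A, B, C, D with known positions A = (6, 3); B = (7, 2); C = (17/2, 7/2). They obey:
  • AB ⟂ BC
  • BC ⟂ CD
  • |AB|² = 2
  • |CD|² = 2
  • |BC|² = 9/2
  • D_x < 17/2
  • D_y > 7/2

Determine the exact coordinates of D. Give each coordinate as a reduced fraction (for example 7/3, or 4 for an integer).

D = (15/2, 9/2)

1. D_x = 15/2  [[BC ⟂ CD ⇒ 3/2x+3/2y-18=0] ∩ [|D−(17/2, 7/2)|²=2]]
2. D_y = 9/2  [[BC ⟂ CD ⇒ 3/2x+3/2y-18=0] ∩ [|D−(17/2, 7/2)|²=2]]
   so D = (15/2, 9/2)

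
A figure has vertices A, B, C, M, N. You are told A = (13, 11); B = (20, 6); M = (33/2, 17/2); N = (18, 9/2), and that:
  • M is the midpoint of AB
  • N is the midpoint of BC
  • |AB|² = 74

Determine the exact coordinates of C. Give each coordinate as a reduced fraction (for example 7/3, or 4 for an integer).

C = (16, 3)

1. C_x = 16  [C = 2·N−B = 2·(18, 9/2)−(20, 6)]
2. C_y = 3  [C = 2·N−B = 2·(18, 9/2)−(20, 6)]
   so C = (16, 3)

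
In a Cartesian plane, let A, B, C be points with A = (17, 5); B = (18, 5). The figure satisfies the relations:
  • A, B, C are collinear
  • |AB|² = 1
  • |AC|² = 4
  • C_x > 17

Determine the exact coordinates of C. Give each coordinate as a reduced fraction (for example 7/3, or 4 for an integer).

C = (19, 5)

1. C_x = 19  [[A, B, C are collinear ⇒ 1y-5=0] ∩ [|C−(17, 5)|²=4]]
2. C_y = 5  [[A, B, C are collinear ⇒ 1y-5=0] ∩ [|C−(17, 5)|²=4]]
   so C = (19, 5)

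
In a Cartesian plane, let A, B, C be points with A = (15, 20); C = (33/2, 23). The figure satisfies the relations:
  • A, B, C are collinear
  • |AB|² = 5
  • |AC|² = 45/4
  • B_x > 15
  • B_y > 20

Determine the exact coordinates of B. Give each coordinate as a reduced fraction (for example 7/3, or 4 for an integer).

1. B_x = 16  [[A, B, C are collinear ⇒ 3x-3/2y-15=0] ∩ [|B−(15, 20)|²=5]]
2. B_y = 22  [[A, B, C are collinear ⇒ 3x-3/2y-15=0] ∩ [|B−(15, 20)|²=5]]
   so B = (16, 22)

B = (16, 22)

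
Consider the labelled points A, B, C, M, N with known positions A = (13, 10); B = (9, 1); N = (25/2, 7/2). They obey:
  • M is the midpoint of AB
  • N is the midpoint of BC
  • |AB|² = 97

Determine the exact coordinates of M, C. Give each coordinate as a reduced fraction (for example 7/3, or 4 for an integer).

1. M_x = 11  [2·M = A+B = (13, 10)+(9, 1)]
2. M_y = 11/2  [2·M = A+B = (13, 10)+(9, 1)]
   so M = (11, 11/2)
3. C_x = 16  [C = 2·N−B = 2·(25/2, 7/2)−(9, 1)]
4. C_y = 6  [C = 2·N−B = 2·(25/2, 7/2)−(9, 1)]
   so C = (16, 6)

M = (11, 11/2)
C = (16, 6)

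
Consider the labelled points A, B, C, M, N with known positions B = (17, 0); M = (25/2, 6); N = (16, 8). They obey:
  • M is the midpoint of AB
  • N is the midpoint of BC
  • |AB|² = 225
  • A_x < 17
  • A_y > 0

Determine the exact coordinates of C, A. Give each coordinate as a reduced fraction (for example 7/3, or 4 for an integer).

C = (15, 16)
A = (8, 12)

1. A_x = 8  [A = 2·M−B = 2·(25/2, 6)−(17, 0)]
2. A_y = 12  [A = 2·M−B = 2·(25/2, 6)−(17, 0)]
   so A = (8, 12)
3. C_x = 15  [C = 2·N−B = 2·(16, 8)−(17, 0)]
4. C_y = 16  [C = 2·N−B = 2·(16, 8)−(17, 0)]
   so C = (15, 16)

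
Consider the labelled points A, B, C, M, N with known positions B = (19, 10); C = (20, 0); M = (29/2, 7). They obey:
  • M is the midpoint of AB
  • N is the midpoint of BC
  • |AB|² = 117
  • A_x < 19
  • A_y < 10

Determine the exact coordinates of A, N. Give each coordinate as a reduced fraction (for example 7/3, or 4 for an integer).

1. A_x = 10  [A = 2·M−B = 2·(29/2, 7)−(19, 10)]
2. A_y = 4  [A = 2·M−B = 2·(29/2, 7)−(19, 10)]
   so A = (10, 4)
3. N_x = 39/2  [2·N = B+C = (19, 10)+(20, 0)]
4. N_y = 5  [2·N = B+C = (19, 10)+(20, 0)]
   so N = (39/2, 5)

A = (10, 4)
N = (39/2, 5)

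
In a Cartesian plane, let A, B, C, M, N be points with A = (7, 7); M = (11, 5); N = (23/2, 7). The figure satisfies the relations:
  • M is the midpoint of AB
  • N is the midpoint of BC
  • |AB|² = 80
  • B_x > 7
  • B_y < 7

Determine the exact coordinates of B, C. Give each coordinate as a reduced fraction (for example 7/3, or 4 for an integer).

B = (15, 3)
C = (8, 11)

1. B_x = 15  [B = 2·M−A = 2·(11, 5)−(7, 7)]
2. B_y = 3  [B = 2·M−A = 2·(11, 5)−(7, 7)]
   so B = (15, 3)
3. C_x = 8  [C = 2·N−B = 2·(23/2, 7)−(15, 3)]
4. C_y = 11  [C = 2·N−B = 2·(23/2, 7)−(15, 3)]
   so C = (8, 11)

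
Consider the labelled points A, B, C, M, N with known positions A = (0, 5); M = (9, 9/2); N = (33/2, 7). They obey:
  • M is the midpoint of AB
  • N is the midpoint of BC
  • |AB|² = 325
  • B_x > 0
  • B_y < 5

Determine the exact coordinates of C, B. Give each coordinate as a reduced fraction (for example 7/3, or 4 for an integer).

C = (15, 10)
B = (18, 4)

1. B_x = 18  [B = 2·M−A = 2·(9, 9/2)−(0, 5)]
2. B_y = 4  [B = 2·M−A = 2·(9, 9/2)−(0, 5)]
   so B = (18, 4)
3. C_x = 15  [C = 2·N−B = 2·(33/2, 7)−(18, 4)]
4. C_y = 10  [C = 2·N−B = 2·(33/2, 7)−(18, 4)]
   so C = (15, 10)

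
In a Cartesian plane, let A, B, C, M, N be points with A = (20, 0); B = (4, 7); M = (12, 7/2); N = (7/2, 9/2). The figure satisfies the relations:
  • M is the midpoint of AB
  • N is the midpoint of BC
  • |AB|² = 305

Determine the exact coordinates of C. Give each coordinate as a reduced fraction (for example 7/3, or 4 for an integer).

1. C_x = 3  [C = 2·N−B = 2·(7/2, 9/2)−(4, 7)]
2. C_y = 2  [C = 2·N−B = 2·(7/2, 9/2)−(4, 7)]
   so C = (3, 2)

C = (3, 2)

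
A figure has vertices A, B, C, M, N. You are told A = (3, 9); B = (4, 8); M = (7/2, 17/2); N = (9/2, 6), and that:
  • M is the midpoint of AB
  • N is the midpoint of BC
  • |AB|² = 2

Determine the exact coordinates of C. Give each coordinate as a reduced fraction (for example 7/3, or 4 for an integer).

C = (5, 4)

1. C_x = 5  [C = 2·N−B = 2·(9/2, 6)−(4, 8)]
2. C_y = 4  [C = 2·N−B = 2·(9/2, 6)−(4, 8)]
   so C = (5, 4)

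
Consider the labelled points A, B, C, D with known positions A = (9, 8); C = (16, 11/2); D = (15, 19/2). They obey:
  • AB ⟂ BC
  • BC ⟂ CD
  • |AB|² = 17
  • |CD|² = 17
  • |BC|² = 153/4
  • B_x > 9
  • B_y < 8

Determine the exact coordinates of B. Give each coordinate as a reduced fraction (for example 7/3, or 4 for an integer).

1. B_x = 10  [[BC ⟂ CD ⇒ 1x-4y+6=0] ∩ [|B−(9, 8)|²=17]]
2. B_y = 4  [[BC ⟂ CD ⇒ 1x-4y+6=0] ∩ [|B−(9, 8)|²=17]]
   so B = (10, 4)

B = (10, 4)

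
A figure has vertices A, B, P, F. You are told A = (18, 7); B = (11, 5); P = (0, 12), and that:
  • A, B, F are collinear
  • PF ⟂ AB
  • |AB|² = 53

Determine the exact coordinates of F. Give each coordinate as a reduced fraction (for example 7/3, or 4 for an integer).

F = (142/53, 139/53)

1. F_x = 142/53  [[A, B, F are collinear ⇒ 2x-7y+13=0] ∩ [PF ⟂ AB ⇒ -7x-2y+24=0]]
2. F_y = 139/53  [[A, B, F are collinear ⇒ 2x-7y+13=0] ∩ [PF ⟂ AB ⇒ -7x-2y+24=0]]
   so F = (142/53, 139/53)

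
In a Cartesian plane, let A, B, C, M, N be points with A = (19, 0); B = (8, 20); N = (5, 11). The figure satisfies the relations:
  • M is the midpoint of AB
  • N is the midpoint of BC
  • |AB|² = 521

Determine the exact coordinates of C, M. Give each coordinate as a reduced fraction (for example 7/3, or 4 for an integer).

1. M_x = 27/2  [2·M = A+B = (19, 0)+(8, 20)]
2. M_y = 10  [2·M = A+B = (19, 0)+(8, 20)]
   so M = (27/2, 10)
3. C_x = 2  [C = 2·N−B = 2·(5, 11)−(8, 20)]
4. C_y = 2  [C = 2·N−B = 2·(5, 11)−(8, 20)]
   so C = (2, 2)

C = (2, 2)
M = (27/2, 10)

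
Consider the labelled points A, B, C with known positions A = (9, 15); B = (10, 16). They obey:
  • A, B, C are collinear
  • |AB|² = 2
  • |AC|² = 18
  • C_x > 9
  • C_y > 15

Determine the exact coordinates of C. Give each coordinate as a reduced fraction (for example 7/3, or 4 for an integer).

C = (12, 18)

1. C_x = 12  [[A, B, C are collinear ⇒ -1x+1y-6=0] ∩ [|C−(9, 15)|²=18]]
2. C_y = 18  [[A, B, C are collinear ⇒ -1x+1y-6=0] ∩ [|C−(9, 15)|²=18]]
   so C = (12, 18)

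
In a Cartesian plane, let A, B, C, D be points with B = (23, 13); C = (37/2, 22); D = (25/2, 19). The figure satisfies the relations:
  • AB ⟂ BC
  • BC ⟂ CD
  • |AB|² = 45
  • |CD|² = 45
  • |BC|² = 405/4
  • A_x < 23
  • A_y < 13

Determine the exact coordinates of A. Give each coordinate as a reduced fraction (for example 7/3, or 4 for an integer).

1. A_x = 17  [[AB ⟂ BC ⇒ 9/2x-9y+27/2=0] ∩ [|A−(23, 13)|²=45]]
2. A_y = 10  [[AB ⟂ BC ⇒ 9/2x-9y+27/2=0] ∩ [|A−(23, 13)|²=45]]
   so A = (17, 10)

A = (17, 10)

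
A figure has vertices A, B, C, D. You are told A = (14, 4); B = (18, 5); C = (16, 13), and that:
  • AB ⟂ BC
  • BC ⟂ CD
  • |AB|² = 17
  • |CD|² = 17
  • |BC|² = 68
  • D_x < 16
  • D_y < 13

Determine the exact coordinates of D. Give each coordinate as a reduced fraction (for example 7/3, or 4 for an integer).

1. D_x = 12  [[BC ⟂ CD ⇒ -2x+8y-72=0] ∩ [|D−(16, 13)|²=17]]
2. D_y = 12  [[BC ⟂ CD ⇒ -2x+8y-72=0] ∩ [|D−(16, 13)|²=17]]
   so D = (12, 12)

D = (12, 12)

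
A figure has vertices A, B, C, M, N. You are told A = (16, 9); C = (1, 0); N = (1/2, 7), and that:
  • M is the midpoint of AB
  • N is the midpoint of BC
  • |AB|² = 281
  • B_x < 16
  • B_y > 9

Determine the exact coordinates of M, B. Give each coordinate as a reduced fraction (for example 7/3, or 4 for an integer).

M = (8, 23/2)
B = (0, 14)

1. B_x = 0  [B = 2·N−C = 2·(1/2, 7)−(1, 0)]
2. B_y = 14  [B = 2·N−C = 2·(1/2, 7)−(1, 0)]
   so B = (0, 14)
3. M_x = 8  [2·M = A+B = (16, 9)+(0, 14)]
4. M_y = 23/2  [2·M = A+B = (16, 9)+(0, 14)]
   so M = (8, 23/2)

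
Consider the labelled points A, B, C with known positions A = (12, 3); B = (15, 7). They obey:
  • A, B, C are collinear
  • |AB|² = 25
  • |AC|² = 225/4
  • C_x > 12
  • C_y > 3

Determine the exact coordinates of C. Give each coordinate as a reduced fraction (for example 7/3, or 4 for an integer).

1. C_x = 33/2  [[A, B, C are collinear ⇒ -4x+3y+39=0] ∩ [|C−(12, 3)|²=225/4]]
2. C_y = 9  [[A, B, C are collinear ⇒ -4x+3y+39=0] ∩ [|C−(12, 3)|²=225/4]]
   so C = (33/2, 9)

C = (33/2, 9)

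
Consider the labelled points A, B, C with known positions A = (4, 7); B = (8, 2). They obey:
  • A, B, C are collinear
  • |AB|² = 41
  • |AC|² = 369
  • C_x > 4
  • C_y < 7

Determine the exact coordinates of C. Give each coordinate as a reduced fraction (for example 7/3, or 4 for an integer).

1. C_x = 16  [[A, B, C are collinear ⇒ 5x+4y-48=0] ∩ [|C−(4, 7)|²=369]]
2. C_y = -8  [[A, B, C are collinear ⇒ 5x+4y-48=0] ∩ [|C−(4, 7)|²=369]]
   so C = (16, -8)

C = (16, -8)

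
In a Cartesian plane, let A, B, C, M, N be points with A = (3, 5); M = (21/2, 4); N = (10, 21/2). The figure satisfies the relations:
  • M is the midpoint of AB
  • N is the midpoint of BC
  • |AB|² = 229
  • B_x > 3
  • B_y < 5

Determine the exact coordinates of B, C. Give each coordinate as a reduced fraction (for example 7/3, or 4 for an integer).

B = (18, 3)
C = (2, 18)

1. B_x = 18  [B = 2·M−A = 2·(21/2, 4)−(3, 5)]
2. B_y = 3  [B = 2·M−A = 2·(21/2, 4)−(3, 5)]
   so B = (18, 3)
3. C_x = 2  [C = 2·N−B = 2·(10, 21/2)−(18, 3)]
4. C_y = 18  [C = 2·N−B = 2·(10, 21/2)−(18, 3)]
   so C = (2, 18)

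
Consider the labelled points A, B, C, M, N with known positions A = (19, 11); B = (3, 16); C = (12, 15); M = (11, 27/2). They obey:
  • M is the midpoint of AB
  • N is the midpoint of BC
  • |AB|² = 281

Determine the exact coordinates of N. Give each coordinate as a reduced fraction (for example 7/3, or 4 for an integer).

1. N_x = 15/2  [2·N = B+C = (3, 16)+(12, 15)]
2. N_y = 31/2  [2·N = B+C = (3, 16)+(12, 15)]
   so N = (15/2, 31/2)

N = (15/2, 31/2)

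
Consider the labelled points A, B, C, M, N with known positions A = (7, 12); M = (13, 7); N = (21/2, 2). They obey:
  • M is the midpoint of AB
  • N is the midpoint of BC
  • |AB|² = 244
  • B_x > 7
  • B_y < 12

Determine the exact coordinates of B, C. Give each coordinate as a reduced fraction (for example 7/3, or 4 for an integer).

1. B_x = 19  [B = 2·M−A = 2·(13, 7)−(7, 12)]
2. B_y = 2  [B = 2·M−A = 2·(13, 7)−(7, 12)]
   so B = (19, 2)
3. C_x = 2  [C = 2·N−B = 2·(21/2, 2)−(19, 2)]
4. C_y = 2  [C = 2·N−B = 2·(21/2, 2)−(19, 2)]
   so C = (2, 2)

B = (19, 2)
C = (2, 2)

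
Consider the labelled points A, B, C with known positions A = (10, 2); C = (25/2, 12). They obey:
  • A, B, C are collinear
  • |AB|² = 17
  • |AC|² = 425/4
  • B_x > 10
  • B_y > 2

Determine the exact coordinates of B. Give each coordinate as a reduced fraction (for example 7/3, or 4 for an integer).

1. B_x = 11  [[A, B, C are collinear ⇒ 10x-5/2y-95=0] ∩ [|B−(10, 2)|²=17]]
2. B_y = 6  [[A, B, C are collinear ⇒ 10x-5/2y-95=0] ∩ [|B−(10, 2)|²=17]]
   so B = (11, 6)

B = (11, 6)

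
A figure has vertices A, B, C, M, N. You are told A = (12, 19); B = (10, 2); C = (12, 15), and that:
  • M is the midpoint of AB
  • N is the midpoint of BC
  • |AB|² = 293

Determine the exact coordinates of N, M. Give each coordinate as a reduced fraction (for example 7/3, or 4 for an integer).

1. M_x = 11  [2·M = A+B = (12, 19)+(10, 2)]
2. M_y = 21/2  [2·M = A+B = (12, 19)+(10, 2)]
   so M = (11, 21/2)
3. N_x = 11  [2·N = B+C = (10, 2)+(12, 15)]
4. N_y = 17/2  [2·N = B+C = (10, 2)+(12, 15)]
   so N = (11, 17/2)

N = (11, 17/2)
M = (11, 21/2)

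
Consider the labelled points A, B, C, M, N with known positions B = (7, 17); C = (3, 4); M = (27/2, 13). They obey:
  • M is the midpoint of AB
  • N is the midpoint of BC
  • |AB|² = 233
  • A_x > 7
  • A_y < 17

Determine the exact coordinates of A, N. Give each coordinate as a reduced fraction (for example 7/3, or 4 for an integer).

A = (20, 9)
N = (5, 21/2)

1. A_x = 20  [A = 2·M−B = 2·(27/2, 13)−(7, 17)]
2. A_y = 9  [A = 2·M−B = 2·(27/2, 13)−(7, 17)]
   so A = (20, 9)
3. N_x = 5  [2·N = B+C = (7, 17)+(3, 4)]
4. N_y = 21/2  [2·N = B+C = (7, 17)+(3, 4)]
   so N = (5, 21/2)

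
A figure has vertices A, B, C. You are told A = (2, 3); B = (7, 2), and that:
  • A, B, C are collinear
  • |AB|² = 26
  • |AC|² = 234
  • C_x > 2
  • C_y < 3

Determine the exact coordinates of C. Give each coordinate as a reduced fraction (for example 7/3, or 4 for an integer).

C = (17, 0)

1. C_x = 17  [[A, B, C are collinear ⇒ 1x+5y-17=0] ∩ [|C−(2, 3)|²=234]]
2. C_y = 0  [[A, B, C are collinear ⇒ 1x+5y-17=0] ∩ [|C−(2, 3)|²=234]]
   so C = (17, 0)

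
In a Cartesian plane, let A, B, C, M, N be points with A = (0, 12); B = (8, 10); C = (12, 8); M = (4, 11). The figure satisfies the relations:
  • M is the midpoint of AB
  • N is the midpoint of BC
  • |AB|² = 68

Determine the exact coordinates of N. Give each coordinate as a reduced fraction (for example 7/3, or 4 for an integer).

N = (10, 9)

1. N_x = 10  [2·N = B+C = (8, 10)+(12, 8)]
2. N_y = 9  [2·N = B+C = (8, 10)+(12, 8)]
   so N = (10, 9)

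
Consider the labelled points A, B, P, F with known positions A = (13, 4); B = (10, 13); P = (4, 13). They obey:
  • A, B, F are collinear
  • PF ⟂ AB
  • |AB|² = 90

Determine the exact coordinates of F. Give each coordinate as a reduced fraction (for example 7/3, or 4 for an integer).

F = (47/5, 74/5)

1. F_x = 47/5  [[A, B, F are collinear ⇒ -9x-3y+129=0] ∩ [PF ⟂ AB ⇒ -3x+9y-105=0]]
2. F_y = 74/5  [[A, B, F are collinear ⇒ -9x-3y+129=0] ∩ [PF ⟂ AB ⇒ -3x+9y-105=0]]
   so F = (47/5, 74/5)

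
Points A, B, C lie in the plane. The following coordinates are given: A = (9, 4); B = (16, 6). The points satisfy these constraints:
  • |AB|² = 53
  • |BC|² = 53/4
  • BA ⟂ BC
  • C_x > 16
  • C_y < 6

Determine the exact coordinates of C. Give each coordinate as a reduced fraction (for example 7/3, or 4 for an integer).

1. C_x = 17  [[BA ⟂ BC ⇒ -7x-2y+124=0] ∩ [|C−(16, 6)|²=53/4]]
2. C_y = 5/2  [[BA ⟂ BC ⇒ -7x-2y+124=0] ∩ [|C−(16, 6)|²=53/4]]
   so C = (17, 5/2)

C = (17, 5/2)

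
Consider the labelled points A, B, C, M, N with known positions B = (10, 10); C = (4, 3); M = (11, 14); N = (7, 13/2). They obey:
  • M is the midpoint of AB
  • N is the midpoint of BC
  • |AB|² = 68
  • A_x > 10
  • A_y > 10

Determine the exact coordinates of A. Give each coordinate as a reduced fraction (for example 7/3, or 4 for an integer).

1. A_x = 12  [A = 2·M−B = 2·(11, 14)−(10, 10)]
2. A_y = 18  [A = 2·M−B = 2·(11, 14)−(10, 10)]
   so A = (12, 18)

A = (12, 18)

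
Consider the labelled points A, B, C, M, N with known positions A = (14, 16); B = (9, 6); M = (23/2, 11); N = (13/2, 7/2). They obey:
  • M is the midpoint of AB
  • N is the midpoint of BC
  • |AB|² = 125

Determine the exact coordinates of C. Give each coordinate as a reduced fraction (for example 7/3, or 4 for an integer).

1. C_x = 4  [C = 2·N−B = 2·(13/2, 7/2)−(9, 6)]
2. C_y = 1  [C = 2·N−B = 2·(13/2, 7/2)−(9, 6)]
   so C = (4, 1)

C = (4, 1)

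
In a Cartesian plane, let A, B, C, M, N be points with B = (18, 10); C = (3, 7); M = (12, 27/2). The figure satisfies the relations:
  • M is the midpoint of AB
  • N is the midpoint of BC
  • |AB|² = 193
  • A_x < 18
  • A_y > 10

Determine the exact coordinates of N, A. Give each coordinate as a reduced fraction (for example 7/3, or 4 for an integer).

N = (21/2, 17/2)
A = (6, 17)

1. A_x = 6  [A = 2·M−B = 2·(12, 27/2)−(18, 10)]
2. A_y = 17  [A = 2·M−B = 2·(12, 27/2)−(18, 10)]
   so A = (6, 17)
3. N_x = 21/2  [2·N = B+C = (18, 10)+(3, 7)]
4. N_y = 17/2  [2·N = B+C = (18, 10)+(3, 7)]
   so N = (21/2, 17/2)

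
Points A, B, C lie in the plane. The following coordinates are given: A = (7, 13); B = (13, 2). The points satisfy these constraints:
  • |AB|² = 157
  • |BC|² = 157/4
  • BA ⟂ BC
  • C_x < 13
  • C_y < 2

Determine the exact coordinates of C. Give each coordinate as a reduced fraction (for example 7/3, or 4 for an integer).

C = (15/2, -1)

1. C_x = 15/2  [[BA ⟂ BC ⇒ -6x+11y+56=0] ∩ [|C−(13, 2)|²=157/4]]
2. C_y = -1  [[BA ⟂ BC ⇒ -6x+11y+56=0] ∩ [|C−(13, 2)|²=157/4]]
   so C = (15/2, -1)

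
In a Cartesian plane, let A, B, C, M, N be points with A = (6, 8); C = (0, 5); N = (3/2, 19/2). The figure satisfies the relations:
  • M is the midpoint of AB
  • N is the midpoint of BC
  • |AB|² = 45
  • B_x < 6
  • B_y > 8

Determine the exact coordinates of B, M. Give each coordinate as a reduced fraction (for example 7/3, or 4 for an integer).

1. B_x = 3  [B = 2·N−C = 2·(3/2, 19/2)−(0, 5)]
2. B_y = 14  [B = 2·N−C = 2·(3/2, 19/2)−(0, 5)]
   so B = (3, 14)
3. M_x = 9/2  [2·M = A+B = (6, 8)+(3, 14)]
4. M_y = 11  [2·M = A+B = (6, 8)+(3, 14)]
   so M = (9/2, 11)

B = (3, 14)
M = (9/2, 11)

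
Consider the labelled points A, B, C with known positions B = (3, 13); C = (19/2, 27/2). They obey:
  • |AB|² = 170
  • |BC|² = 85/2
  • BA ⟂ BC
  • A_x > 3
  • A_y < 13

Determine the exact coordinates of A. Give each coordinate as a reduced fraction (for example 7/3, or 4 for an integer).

A = (4, 0)

1. A_x = 4  [[BA ⟂ BC ⇒ 13/2x+1/2y-26=0] ∩ [|A−(3, 13)|²=170]]
2. A_y = 0  [[BA ⟂ BC ⇒ 13/2x+1/2y-26=0] ∩ [|A−(3, 13)|²=170]]
   so A = (4, 0)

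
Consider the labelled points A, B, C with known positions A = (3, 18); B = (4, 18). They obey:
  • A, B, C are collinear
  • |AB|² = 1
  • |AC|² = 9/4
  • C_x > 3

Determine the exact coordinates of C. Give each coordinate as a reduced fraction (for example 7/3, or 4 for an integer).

1. C_x = 9/2  [[A, B, C are collinear ⇒ 1y-18=0] ∩ [|C−(3, 18)|²=9/4]]
2. C_y = 18  [[A, B, C are collinear ⇒ 1y-18=0] ∩ [|C−(3, 18)|²=9/4]]
   so C = (9/2, 18)

C = (9/2, 18)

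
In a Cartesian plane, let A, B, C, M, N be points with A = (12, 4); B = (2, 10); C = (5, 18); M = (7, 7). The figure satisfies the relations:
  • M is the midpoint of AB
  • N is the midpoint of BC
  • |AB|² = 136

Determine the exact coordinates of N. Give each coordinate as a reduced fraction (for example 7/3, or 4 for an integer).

1. N_x = 7/2  [2·N = B+C = (2, 10)+(5, 18)]
2. N_y = 14  [2·N = B+C = (2, 10)+(5, 18)]
   so N = (7/2, 14)

N = (7/2, 14)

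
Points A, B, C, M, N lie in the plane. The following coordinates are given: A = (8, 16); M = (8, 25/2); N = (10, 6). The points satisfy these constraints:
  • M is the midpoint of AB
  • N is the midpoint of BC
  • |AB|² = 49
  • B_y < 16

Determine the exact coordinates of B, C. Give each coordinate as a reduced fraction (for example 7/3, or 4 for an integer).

1. B_x = 8  [B = 2·M−A = 2·(8, 25/2)−(8, 16)]
2. B_y = 9  [B = 2·M−A = 2·(8, 25/2)−(8, 16)]
   so B = (8, 9)
3. C_x = 12  [C = 2·N−B = 2·(10, 6)−(8, 9)]
4. C_y = 3  [C = 2·N−B = 2·(10, 6)−(8, 9)]
   so C = (12, 3)

B = (8, 9)
C = (12, 3)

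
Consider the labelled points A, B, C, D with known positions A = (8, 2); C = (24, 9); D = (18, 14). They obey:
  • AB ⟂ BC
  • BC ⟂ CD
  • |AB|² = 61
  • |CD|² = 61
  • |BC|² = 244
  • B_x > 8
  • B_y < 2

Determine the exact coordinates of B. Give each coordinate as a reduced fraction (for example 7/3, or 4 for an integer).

B = (14, -3)

1. B_x = 14  [[BC ⟂ CD ⇒ 6x-5y-99=0] ∩ [|B−(8, 2)|²=61]]
2. B_y = -3  [[BC ⟂ CD ⇒ 6x-5y-99=0] ∩ [|B−(8, 2)|²=61]]
   so B = (14, -3)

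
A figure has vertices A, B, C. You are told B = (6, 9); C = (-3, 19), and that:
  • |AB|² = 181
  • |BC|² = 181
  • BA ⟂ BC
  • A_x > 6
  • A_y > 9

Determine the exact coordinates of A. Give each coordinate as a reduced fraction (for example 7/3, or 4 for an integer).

1. A_x = 16  [[BA ⟂ BC ⇒ -9x+10y-36=0] ∩ [|A−(6, 9)|²=181]]
2. A_y = 18  [[BA ⟂ BC ⇒ -9x+10y-36=0] ∩ [|A−(6, 9)|²=181]]
   so A = (16, 18)

A = (16, 18)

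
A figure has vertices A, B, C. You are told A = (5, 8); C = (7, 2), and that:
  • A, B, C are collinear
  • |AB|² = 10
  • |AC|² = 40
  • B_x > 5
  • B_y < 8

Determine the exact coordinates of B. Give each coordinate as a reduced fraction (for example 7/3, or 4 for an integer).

B = (6, 5)

1. B_x = 6  [[A, B, C are collinear ⇒ -6x-2y+46=0] ∩ [|B−(5, 8)|²=10]]
2. B_y = 5  [[A, B, C are collinear ⇒ -6x-2y+46=0] ∩ [|B−(5, 8)|²=10]]
   so B = (6, 5)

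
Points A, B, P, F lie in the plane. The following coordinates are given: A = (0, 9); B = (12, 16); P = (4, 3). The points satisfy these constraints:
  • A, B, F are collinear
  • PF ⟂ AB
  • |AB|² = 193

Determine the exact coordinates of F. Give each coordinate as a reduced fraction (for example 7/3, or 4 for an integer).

1. F_x = 72/193  [[A, B, F are collinear ⇒ -7x+12y-108=0] ∩ [PF ⟂ AB ⇒ 12x+7y-69=0]]
2. F_y = 1779/193  [[A, B, F are collinear ⇒ -7x+12y-108=0] ∩ [PF ⟂ AB ⇒ 12x+7y-69=0]]
   so F = (72/193, 1779/193)

F = (72/193, 1779/193)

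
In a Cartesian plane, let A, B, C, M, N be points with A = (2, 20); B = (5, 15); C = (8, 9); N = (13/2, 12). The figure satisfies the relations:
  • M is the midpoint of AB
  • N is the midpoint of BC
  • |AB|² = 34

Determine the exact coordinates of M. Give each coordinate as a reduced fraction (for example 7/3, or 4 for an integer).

M = (7/2, 35/2)

1. M_x = 7/2  [2·M = A+B = (2, 20)+(5, 15)]
2. M_y = 35/2  [2·M = A+B = (2, 20)+(5, 15)]
   so M = (7/2, 35/2)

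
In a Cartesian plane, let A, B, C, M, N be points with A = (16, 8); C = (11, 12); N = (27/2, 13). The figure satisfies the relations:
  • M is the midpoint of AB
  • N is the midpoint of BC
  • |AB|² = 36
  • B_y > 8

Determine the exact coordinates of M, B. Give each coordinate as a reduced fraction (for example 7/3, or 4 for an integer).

M = (16, 11)
B = (16, 14)

1. B_x = 16  [B = 2·N−C = 2·(27/2, 13)−(11, 12)]
2. B_y = 14  [B = 2·N−C = 2·(27/2, 13)−(11, 12)]
   so B = (16, 14)
3. M_x = 16  [2·M = A+B = (16, 8)+(16, 14)]
4. M_y = 11  [2·M = A+B = (16, 8)+(16, 14)]
   so M = (16, 11)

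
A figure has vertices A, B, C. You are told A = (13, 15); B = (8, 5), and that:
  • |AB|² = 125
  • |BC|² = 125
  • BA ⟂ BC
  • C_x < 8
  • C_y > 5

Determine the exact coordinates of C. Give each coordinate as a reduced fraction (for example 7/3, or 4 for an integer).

C = (-2, 10)

1. C_x = -2  [[BA ⟂ BC ⇒ 5x+10y-90=0] ∩ [|C−(8, 5)|²=125]]
2. C_y = 10  [[BA ⟂ BC ⇒ 5x+10y-90=0] ∩ [|C−(8, 5)|²=125]]
   so C = (-2, 10)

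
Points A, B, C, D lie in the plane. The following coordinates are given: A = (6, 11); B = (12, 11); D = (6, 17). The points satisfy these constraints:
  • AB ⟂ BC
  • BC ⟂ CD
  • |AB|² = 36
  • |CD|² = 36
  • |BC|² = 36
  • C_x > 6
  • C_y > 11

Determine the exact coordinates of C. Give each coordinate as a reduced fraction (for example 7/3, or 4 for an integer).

1. C_x = 12  [[AB ⟂ BC ⇒ 6x-72=0] ∩ [|C−(6, 17)|²=36]]
2. C_y = 17  [[AB ⟂ BC ⇒ 6x-72=0] ∩ [|C−(6, 17)|²=36]]
   so C = (12, 17)

C = (12, 17)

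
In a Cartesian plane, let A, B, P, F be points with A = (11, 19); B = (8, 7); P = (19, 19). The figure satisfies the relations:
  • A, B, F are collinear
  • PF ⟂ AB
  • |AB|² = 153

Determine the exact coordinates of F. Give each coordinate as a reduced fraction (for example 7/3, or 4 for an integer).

F = (195/17, 355/17)

1. F_x = 195/17  [[A, B, F are collinear ⇒ 12x-3y-75=0] ∩ [PF ⟂ AB ⇒ -3x-12y+285=0]]
2. F_y = 355/17  [[A, B, F are collinear ⇒ 12x-3y-75=0] ∩ [PF ⟂ AB ⇒ -3x-12y+285=0]]
   so F = (195/17, 355/17)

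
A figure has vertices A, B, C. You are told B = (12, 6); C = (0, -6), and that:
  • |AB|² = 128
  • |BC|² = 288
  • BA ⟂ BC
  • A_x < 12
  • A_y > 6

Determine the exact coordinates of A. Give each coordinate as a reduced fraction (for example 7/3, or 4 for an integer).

1. A_x = 4  [[BA ⟂ BC ⇒ -12x-12y+216=0] ∩ [|A−(12, 6)|²=128]]
2. A_y = 14  [[BA ⟂ BC ⇒ -12x-12y+216=0] ∩ [|A−(12, 6)|²=128]]
   so A = (4, 14)

A = (4, 14)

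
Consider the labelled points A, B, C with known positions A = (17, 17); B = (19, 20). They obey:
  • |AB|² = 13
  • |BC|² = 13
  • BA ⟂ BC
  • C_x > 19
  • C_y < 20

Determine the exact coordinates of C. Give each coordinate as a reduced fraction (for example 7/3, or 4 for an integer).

C = (22, 18)

1. C_x = 22  [[BA ⟂ BC ⇒ -2x-3y+98=0] ∩ [|C−(19, 20)|²=13]]
2. C_y = 18  [[BA ⟂ BC ⇒ -2x-3y+98=0] ∩ [|C−(19, 20)|²=13]]
   so C = (22, 18)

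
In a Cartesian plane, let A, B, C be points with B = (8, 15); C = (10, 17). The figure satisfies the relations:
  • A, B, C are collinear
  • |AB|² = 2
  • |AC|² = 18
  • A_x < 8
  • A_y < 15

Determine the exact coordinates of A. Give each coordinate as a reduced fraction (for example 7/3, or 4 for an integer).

A = (7, 14)

1. A_x = 7  [[A, B, C are collinear ⇒ -2x+2y-14=0] ∩ [|A−(8, 15)|²=2]]
2. A_y = 14  [[A, B, C are collinear ⇒ -2x+2y-14=0] ∩ [|A−(8, 15)|²=2]]
   so A = (7, 14)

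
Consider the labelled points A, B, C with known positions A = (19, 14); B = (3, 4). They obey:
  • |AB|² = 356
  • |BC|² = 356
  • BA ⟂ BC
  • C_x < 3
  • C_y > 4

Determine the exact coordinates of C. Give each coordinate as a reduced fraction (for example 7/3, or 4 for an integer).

C = (-7, 20)

1. C_x = -7  [[BA ⟂ BC ⇒ 16x+10y-88=0] ∩ [|C−(3, 4)|²=356]]
2. C_y = 20  [[BA ⟂ BC ⇒ 16x+10y-88=0] ∩ [|C−(3, 4)|²=356]]
   so C = (-7, 20)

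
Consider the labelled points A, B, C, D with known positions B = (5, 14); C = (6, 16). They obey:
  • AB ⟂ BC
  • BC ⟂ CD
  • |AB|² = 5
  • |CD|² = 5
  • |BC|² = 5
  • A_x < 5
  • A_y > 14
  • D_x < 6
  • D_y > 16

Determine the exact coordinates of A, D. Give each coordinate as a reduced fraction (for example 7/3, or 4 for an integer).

1. A_x = 3  [[AB ⟂ BC ⇒ -1x-2y+33=0] ∩ [|A−(5, 14)|²=5]]
2. A_y = 15  [[AB ⟂ BC ⇒ -1x-2y+33=0] ∩ [|A−(5, 14)|²=5]]
   so A = (3, 15)
3. D_x = 4  [[BC ⟂ CD ⇒ 1x+2y-38=0] ∩ [|D−(6, 16)|²=5]]
4. D_y = 17  [[BC ⟂ CD ⇒ 1x+2y-38=0] ∩ [|D−(6, 16)|²=5]]
   so D = (4, 17)

A = (3, 15)
D = (4, 17)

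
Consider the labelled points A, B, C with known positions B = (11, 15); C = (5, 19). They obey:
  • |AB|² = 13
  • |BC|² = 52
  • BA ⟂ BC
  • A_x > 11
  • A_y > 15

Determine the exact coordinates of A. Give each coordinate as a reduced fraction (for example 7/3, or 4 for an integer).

1. A_x = 13  [[BA ⟂ BC ⇒ -6x+4y+6=0] ∩ [|A−(11, 15)|²=13]]
2. A_y = 18  [[BA ⟂ BC ⇒ -6x+4y+6=0] ∩ [|A−(11, 15)|²=13]]
   so A = (13, 18)

A = (13, 18)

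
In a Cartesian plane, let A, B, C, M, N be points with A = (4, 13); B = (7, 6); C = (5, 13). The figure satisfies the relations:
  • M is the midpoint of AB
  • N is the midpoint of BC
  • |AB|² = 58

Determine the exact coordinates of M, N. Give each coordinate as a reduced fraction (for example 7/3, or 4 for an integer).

M = (11/2, 19/2)
N = (6, 19/2)

1. M_x = 11/2  [2·M = A+B = (4, 13)+(7, 6)]
2. M_y = 19/2  [2·M = A+B = (4, 13)+(7, 6)]
   so M = (11/2, 19/2)
3. N_x = 6  [2·N = B+C = (7, 6)+(5, 13)]
4. N_y = 19/2  [2·N = B+C = (7, 6)+(5, 13)]
   so N = (6, 19/2)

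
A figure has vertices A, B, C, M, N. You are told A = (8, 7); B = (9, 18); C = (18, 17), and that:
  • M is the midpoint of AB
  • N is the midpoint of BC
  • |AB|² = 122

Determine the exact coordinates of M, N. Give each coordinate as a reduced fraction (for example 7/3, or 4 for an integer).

1. M_x = 17/2  [2·M = A+B = (8, 7)+(9, 18)]
2. M_y = 25/2  [2·M = A+B = (8, 7)+(9, 18)]
   so M = (17/2, 25/2)
3. N_x = 27/2  [2·N = B+C = (9, 18)+(18, 17)]
4. N_y = 35/2  [2·N = B+C = (9, 18)+(18, 17)]
   so N = (27/2, 35/2)

M = (17/2, 25/2)
N = (27/2, 35/2)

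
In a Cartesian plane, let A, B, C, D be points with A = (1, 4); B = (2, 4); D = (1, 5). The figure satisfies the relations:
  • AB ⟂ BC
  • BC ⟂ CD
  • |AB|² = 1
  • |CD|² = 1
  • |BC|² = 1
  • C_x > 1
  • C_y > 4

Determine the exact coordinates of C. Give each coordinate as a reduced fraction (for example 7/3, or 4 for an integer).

1. C_x = 2  [[AB ⟂ BC ⇒ 1x-2=0] ∩ [|C−(1, 5)|²=1]]
2. C_y = 5  [[AB ⟂ BC ⇒ 1x-2=0] ∩ [|C−(1, 5)|²=1]]
   so C = (2, 5)

C = (2, 5)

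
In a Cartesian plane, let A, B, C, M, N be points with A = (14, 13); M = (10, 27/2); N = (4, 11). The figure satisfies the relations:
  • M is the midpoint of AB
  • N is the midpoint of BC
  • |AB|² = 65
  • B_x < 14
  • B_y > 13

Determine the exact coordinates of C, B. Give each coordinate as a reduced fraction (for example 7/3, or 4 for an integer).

1. B_x = 6  [B = 2·M−A = 2·(10, 27/2)−(14, 13)]
2. B_y = 14  [B = 2·M−A = 2·(10, 27/2)−(14, 13)]
   so B = (6, 14)
3. C_x = 2  [C = 2·N−B = 2·(4, 11)−(6, 14)]
4. C_y = 8  [C = 2·N−B = 2·(4, 11)−(6, 14)]
   so C = (2, 8)

C = (2, 8)
B = (6, 14)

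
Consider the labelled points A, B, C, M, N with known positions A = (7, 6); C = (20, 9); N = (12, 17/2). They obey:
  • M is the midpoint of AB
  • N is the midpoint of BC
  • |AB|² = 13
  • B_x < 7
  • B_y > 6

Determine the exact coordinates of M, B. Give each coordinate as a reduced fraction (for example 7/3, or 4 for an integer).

1. B_x = 4  [B = 2·N−C = 2·(12, 17/2)−(20, 9)]
2. B_y = 8  [B = 2·N−C = 2·(12, 17/2)−(20, 9)]
   so B = (4, 8)
3. M_x = 11/2  [2·M = A+B = (7, 6)+(4, 8)]
4. M_y = 7  [2·M = A+B = (7, 6)+(4, 8)]
   so M = (11/2, 7)

M = (11/2, 7)
B = (4, 8)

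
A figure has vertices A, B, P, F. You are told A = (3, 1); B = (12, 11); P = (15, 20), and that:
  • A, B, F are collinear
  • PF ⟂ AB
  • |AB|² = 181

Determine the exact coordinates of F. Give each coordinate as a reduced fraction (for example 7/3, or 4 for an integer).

F = (3225/181, 3161/181)

1. F_x = 3225/181  [[A, B, F are collinear ⇒ -10x+9y+21=0] ∩ [PF ⟂ AB ⇒ 9x+10y-335=0]]
2. F_y = 3161/181  [[A, B, F are collinear ⇒ -10x+9y+21=0] ∩ [PF ⟂ AB ⇒ 9x+10y-335=0]]
   so F = (3225/181, 3161/181)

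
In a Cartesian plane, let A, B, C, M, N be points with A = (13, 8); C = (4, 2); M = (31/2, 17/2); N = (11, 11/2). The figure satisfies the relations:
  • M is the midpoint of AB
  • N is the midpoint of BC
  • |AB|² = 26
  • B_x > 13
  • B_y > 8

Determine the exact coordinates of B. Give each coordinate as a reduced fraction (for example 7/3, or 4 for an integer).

1. B_x = 18  [B = 2·M−A = 2·(31/2, 17/2)−(13, 8)]
2. B_y = 9  [B = 2·M−A = 2·(31/2, 17/2)−(13, 8)]
   so B = (18, 9)

B = (18, 9)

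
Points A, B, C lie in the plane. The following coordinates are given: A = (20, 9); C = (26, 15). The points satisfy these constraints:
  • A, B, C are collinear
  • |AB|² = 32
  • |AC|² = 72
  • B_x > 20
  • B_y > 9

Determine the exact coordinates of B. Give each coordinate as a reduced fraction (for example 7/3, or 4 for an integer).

B = (24, 13)

1. B_x = 24  [[A, B, C are collinear ⇒ 6x-6y-66=0] ∩ [|B−(20, 9)|²=32]]
2. B_y = 13  [[A, B, C are collinear ⇒ 6x-6y-66=0] ∩ [|B−(20, 9)|²=32]]
   so B = (24, 13)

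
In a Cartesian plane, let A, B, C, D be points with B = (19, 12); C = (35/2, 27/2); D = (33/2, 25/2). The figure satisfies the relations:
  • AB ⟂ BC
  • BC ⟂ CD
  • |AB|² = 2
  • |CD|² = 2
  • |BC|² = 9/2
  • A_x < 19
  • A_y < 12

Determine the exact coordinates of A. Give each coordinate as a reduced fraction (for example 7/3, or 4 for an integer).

1. A_x = 18  [[AB ⟂ BC ⇒ 3/2x-3/2y-21/2=0] ∩ [|A−(19, 12)|²=2]]
2. A_y = 11  [[AB ⟂ BC ⇒ 3/2x-3/2y-21/2=0] ∩ [|A−(19, 12)|²=2]]
   so A = (18, 11)

A = (18, 11)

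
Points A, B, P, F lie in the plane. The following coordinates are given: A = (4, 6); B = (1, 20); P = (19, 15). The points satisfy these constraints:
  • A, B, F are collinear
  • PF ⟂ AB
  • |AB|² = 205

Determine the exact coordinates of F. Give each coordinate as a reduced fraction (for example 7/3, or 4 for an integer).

F = (577/205, 2364/205)

1. F_x = 577/205  [[A, B, F are collinear ⇒ -14x-3y+74=0] ∩ [PF ⟂ AB ⇒ -3x+14y-153=0]]
2. F_y = 2364/205  [[A, B, F are collinear ⇒ -14x-3y+74=0] ∩ [PF ⟂ AB ⇒ -3x+14y-153=0]]
   so F = (577/205, 2364/205)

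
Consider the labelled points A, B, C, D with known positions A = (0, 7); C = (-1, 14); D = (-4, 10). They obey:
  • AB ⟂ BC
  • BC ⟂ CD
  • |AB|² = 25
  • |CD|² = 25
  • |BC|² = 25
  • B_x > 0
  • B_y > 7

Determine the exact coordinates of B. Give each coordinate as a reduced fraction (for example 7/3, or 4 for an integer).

B = (3, 11)

1. B_x = 3  [[BC ⟂ CD ⇒ 3x+4y-53=0] ∩ [|B−(0, 7)|²=25]]
2. B_y = 11  [[BC ⟂ CD ⇒ 3x+4y-53=0] ∩ [|B−(0, 7)|²=25]]
   so B = (3, 11)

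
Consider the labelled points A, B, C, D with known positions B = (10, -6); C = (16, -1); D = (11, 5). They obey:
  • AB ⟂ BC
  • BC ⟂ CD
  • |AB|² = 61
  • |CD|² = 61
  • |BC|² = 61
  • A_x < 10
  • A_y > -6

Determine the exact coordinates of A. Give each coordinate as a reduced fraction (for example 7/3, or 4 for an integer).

1. A_x = 5  [[AB ⟂ BC ⇒ -6x-5y+30=0] ∩ [|A−(10, -6)|²=61]]
2. A_y = 0  [[AB ⟂ BC ⇒ -6x-5y+30=0] ∩ [|A−(10, -6)|²=61]]
   so A = (5, 0)

A = (5, 0)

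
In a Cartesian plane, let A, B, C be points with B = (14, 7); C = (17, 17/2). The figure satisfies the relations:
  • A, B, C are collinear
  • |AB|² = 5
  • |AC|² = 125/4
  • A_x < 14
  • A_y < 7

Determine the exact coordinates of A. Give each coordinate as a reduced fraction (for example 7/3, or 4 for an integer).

A = (12, 6)

1. A_x = 12  [[A, B, C are collinear ⇒ -3/2x+3y=0] ∩ [|A−(14, 7)|²=5]]
2. A_y = 6  [[A, B, C are collinear ⇒ -3/2x+3y=0] ∩ [|A−(14, 7)|²=5]]
   so A = (12, 6)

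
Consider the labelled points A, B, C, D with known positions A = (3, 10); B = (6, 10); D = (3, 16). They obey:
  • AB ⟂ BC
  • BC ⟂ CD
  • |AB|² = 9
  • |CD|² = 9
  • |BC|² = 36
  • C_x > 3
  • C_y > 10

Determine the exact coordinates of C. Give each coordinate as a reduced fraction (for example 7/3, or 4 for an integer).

1. C_x = 6  [[AB ⟂ BC ⇒ 3x-18=0] ∩ [|C−(3, 16)|²=9]]
2. C_y = 16  [[AB ⟂ BC ⇒ 3x-18=0] ∩ [|C−(3, 16)|²=9]]
   so C = (6, 16)

C = (6, 16)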